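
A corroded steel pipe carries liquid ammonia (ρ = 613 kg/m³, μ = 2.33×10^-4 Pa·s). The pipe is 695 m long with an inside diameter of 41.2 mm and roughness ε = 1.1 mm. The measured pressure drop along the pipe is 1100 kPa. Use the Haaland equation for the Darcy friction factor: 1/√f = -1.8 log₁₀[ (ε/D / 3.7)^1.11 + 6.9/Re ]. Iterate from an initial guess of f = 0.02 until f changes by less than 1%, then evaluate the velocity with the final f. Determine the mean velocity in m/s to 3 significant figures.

V ≈ 1.97 m/s

Rearranging Darcy-Weisbach: V = √(2·ΔP·D/(f·L·ρ)). With ε/D = 0.0011/0.0412 = 0.0267, iterate starting from f = 0.02:
  f = 0.02 → V = √(2·1.1e+06·0.0412/(0.02·695·613)) = 3.262 m/s; Re = ρVD/μ = 3.535e+05; f → 0.0547
  f = 0.0547 → V = 1.972 m/s; Re = 2.138e+05; f → 0.05477
Converged (Δf/f < 1%). With the final f = 0.05477: V = √(2·1.1e+06·0.0412/(0.05477·695·613)) = 1.971 m/s.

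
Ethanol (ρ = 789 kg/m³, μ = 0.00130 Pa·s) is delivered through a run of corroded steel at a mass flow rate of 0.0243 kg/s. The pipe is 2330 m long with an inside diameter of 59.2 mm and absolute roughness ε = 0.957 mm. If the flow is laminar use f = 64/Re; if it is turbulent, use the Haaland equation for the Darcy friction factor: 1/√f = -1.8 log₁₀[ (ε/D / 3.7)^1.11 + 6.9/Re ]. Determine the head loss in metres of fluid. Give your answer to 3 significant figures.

h_f ≈ 0.0400 m

A = πD²/4 = π(0.0592)²/4 = 0.002753 m²; mean velocity V = ṁ/(ρA) = 0.0243/(789 · 0.002753) = 0.01119 m/s.
Reynolds number Re = ρVD/μ = 789 · 0.01119 · 0.0592 / 0.0013 = 402.
Re < 2300 → laminar flow, so f = 64/Re = 64/402 = 0.1592 (the turbulent correlation is not needed).
Darcy-Weisbach: ΔP = f(L/D)(ρV²/2) = 0.1592·(2330/0.0592)·(789·0.01119²/2) = 0.1592·3.936e+04·0.04939 = 309.5 Pa.
Head loss h_f = ΔP/(ρg) = 309.5/(789·9.81) = 0.0400 m.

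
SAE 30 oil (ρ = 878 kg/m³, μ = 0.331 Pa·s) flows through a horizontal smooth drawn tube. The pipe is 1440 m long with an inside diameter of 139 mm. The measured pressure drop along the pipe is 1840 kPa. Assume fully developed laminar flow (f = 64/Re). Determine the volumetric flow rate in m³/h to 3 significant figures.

For laminar flow, f = 64/Re with Re = ρVD/μ, so Darcy-Weisbach reduces to ΔP = 32μLV/D². Solving for V: V = ΔP·D²/(32μL) = 1.84e+06·(0.139)²/(32·0.331·1440) = 2.331 m/s.
Check: Re = ρVD/μ = 878·2.331·0.139/0.331 = 859.4 < 2300, so the laminar assumption holds.
Q = V·A = 2.331·(π/4·0.139²) = 0.03537 m³/s = 127 m³/h.

Q ≈ 127 m³/h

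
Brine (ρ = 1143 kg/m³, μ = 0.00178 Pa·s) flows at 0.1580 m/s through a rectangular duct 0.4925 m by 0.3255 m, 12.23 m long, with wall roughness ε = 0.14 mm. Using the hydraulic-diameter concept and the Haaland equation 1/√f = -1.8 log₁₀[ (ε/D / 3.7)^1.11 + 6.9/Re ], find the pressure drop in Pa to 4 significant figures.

ΔP ≈ 10.14 Pa

Hydraulic diameter D_h = 4A/P = 4·(0.4925·0.3255)/(2·(0.4925+0.3255)) = 0.6412/1.636 = 0.392 m.
Re = ρVD_h/μ = 1143·0.158·0.392/0.00178 = 3.977e+04.
ε/D_h = 0.00014/0.392 = 0.000357; Haaland gives 1/√f = -1.8 log₁₀[3.49e-05+0.000174] = 6.626, so f = 0.02278.
ΔP = f(L/D_h)(ρV²/2) = 0.02278·12.23/0.392·14.27 = 10.14 Pa.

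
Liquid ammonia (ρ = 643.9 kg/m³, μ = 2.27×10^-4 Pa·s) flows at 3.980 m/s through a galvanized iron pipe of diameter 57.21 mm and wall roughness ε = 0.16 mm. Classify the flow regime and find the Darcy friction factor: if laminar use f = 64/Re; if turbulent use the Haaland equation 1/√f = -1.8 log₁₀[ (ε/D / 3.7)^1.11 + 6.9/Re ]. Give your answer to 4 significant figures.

f ≈ 0.02591

Re = ρVD/μ = 643.9·3.98·0.05721/0.000227 = 6.459e+05.
Re > 4000 → turbulent. ε/D = 0.00016/0.05721 = 0.0028; Haaland: 1/√f = -1.8 log₁₀[0.000343 + 1.07e-05] = 6.213, so f = 0.02591.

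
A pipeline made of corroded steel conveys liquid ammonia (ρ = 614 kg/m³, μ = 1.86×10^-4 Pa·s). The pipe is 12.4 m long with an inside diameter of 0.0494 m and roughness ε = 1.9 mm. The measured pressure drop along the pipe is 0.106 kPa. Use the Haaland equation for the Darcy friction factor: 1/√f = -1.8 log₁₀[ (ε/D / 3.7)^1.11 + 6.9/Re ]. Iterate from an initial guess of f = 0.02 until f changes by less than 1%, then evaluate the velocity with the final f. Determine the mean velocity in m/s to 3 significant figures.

V ≈ 0.146 m/s

Rearranging Darcy-Weisbach: V = √(2·ΔP·D/(f·L·ρ)). With ε/D = 0.0019/0.0494 = 0.0385, iterate starting from f = 0.02:
  f = 0.02 → V = √(2·106·0.0494/(0.02·12.4·614)) = 0.2623 m/s; Re = ρVD/μ = 4.277e+04; f → 0.06433
  f = 0.06433 → V = 0.1462 m/s; Re = 2.385e+04; f → 0.06484
Converged (Δf/f < 1%). With the final f = 0.06484: V = √(2·106·0.0494/(0.06484·12.4·614)) = 0.1457 m/s.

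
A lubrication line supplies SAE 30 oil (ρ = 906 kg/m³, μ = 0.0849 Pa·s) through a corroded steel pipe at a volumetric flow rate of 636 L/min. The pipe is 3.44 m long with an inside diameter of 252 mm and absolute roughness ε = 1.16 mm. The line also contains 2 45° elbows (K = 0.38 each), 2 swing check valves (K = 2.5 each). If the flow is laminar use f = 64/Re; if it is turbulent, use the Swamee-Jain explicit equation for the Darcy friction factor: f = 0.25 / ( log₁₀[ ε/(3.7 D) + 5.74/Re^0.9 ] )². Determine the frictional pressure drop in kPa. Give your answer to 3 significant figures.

ΔP ≈ 0.149 kPa

Q = 636 L/min = 636/60000 = 0.0106 m³/s.
Cross-sectional area A = πD²/4 = π(0.252)²/4 = 0.04988 m²; mean velocity V = Q/A = 0.0106/0.04988 = 0.2125 m/s.
Reynolds number Re = ρVD/μ = 906 · 0.2125 · 0.252 / 0.0849 = 571.5.
Re < 2300 → laminar flow, so f = 64/Re = 64/571.5 = 0.112 (the turbulent correlation is not needed).
Total minor-loss coefficient ΣK = 2·0.38 + 2·2.5 = 5.76.
ΔP = [f·L/D + ΣK]·(ρV²/2) = [0.112·3.44/0.252 + 5.76]·(906·0.2125²/2) = [1.529 + 5.76]·20.46 = 149.1 Pa.
ΔP = 149.1 Pa = 0.149 kPa.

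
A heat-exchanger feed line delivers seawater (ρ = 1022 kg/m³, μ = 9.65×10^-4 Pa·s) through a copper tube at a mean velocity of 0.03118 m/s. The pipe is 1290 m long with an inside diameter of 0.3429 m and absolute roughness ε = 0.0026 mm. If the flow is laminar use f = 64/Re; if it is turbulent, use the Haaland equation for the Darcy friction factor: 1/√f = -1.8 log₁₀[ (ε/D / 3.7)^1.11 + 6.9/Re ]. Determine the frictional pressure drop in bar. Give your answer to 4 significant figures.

ΔP ≈ 5.581×10^-4 bar

Reynolds number Re = ρVD/μ = 1022 · 0.03118 · 0.3429 / 0.000965 = 1.132e+04.
Re > 4000 → turbulent. Relative roughness ε/D = 2.6e-06/0.3429 = 7.58e-06. Haaland: 1/√f = -1.8 log₁₀[(7.58e-06/3.7)^1.11 + 6.9/1.132e+04] = -1.8 log₁₀[4.85e-07 + 0.000609] = 5.787, so f = 0.02986.
Darcy-Weisbach: ΔP = f(L/D)(ρV²/2) = 0.02986·(1290/0.3429)·(1022·0.03118²/2) = 0.02986·3762·0.4968 = 55.81 Pa.
ΔP = 55.81 Pa = 5.581×10^-4 bar.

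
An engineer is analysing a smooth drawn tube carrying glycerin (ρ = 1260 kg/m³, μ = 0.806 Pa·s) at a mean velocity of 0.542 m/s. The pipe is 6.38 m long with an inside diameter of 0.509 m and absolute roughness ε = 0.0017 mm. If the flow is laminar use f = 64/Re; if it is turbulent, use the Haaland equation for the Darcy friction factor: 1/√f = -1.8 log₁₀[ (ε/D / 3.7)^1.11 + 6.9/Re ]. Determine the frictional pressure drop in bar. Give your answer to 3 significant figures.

ΔP ≈ 0.00344 bar

Reynolds number Re = ρVD/μ = 1260 · 0.542 · 0.509 / 0.806 = 431.3.
Re < 2300 → laminar flow, so f = 64/Re = 64/431.3 = 0.1484 (the turbulent correlation is not needed).
Darcy-Weisbach: ΔP = f(L/D)(ρV²/2) = 0.1484·(6.38/0.509)·(1260·0.542²/2) = 0.1484·12.53·185.1 = 344.2 Pa.
ΔP = 344.2 Pa = 0.00344 bar.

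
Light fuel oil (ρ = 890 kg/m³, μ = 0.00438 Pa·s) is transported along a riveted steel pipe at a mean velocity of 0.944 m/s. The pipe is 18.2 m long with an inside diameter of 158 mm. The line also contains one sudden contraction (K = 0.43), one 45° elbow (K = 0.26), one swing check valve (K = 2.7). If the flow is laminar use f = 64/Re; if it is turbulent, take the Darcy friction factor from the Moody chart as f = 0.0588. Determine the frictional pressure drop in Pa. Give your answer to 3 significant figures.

Reynolds number Re = ρVD/μ = 890 · 0.944 · 0.158 / 0.00438 = 3.031e+04.
Re > 4000 → turbulent; use the Moody-chart value f = 0.0588.
Total minor-loss coefficient ΣK = 1·0.43 + 1·0.26 + 1·2.7 = 3.39.
ΔP = [f·L/D + ΣK]·(ρV²/2) = [0.0588·18.2/0.158 + 3.39]·(890·0.944²/2) = [6.773 + 3.39]·396.6 = 4030 Pa.

ΔP ≈ 4030 Pa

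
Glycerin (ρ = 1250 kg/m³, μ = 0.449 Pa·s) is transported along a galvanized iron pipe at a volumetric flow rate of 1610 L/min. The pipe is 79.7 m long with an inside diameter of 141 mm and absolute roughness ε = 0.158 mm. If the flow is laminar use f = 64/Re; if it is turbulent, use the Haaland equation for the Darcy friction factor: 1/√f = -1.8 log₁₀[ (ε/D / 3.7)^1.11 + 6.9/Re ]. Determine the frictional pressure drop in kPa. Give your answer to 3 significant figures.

Q = 1610 L/min = 1610/60000 = 0.02683 m³/s.
Cross-sectional area A = πD²/4 = π(0.141)²/4 = 0.01561 m²; mean velocity V = Q/A = 0.02683/0.01561 = 1.718 m/s.
Reynolds number Re = ρVD/μ = 1250 · 1.718 · 0.141 / 0.449 = 674.6.
Re < 2300 → laminar flow, so f = 64/Re = 64/674.6 = 0.09487 (the turbulent correlation is not needed).
Darcy-Weisbach: ΔP = f(L/D)(ρV²/2) = 0.09487·(79.7/0.141)·(1250·1.718²/2) = 0.09487·565.2·1846 = 9.898e+04 Pa.
ΔP = 9.898e+04 Pa = 99.0 kPa.

ΔP ≈ 99.0 kPa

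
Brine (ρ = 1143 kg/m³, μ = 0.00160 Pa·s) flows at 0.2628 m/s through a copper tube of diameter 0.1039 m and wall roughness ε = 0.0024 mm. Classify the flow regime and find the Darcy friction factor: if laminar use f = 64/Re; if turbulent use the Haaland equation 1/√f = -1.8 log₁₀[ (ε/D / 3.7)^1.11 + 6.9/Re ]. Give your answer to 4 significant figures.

Re = ρVD/μ = 1143·0.2628·0.1039/0.0016 = 1.951e+04.
Re > 4000 → turbulent. ε/D = 2.4e-06/0.1039 = 2.31e-05; Haaland: 1/√f = -1.8 log₁₀[1.67e-06 + 0.000354] = 6.209, so f = 0.02594.

f ≈ 0.02594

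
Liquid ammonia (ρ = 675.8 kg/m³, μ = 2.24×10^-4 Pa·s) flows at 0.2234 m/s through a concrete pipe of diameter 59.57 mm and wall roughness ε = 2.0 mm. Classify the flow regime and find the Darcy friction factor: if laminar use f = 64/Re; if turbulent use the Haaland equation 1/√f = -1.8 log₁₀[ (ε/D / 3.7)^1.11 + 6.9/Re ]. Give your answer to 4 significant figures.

f ≈ 0.06079

Re = ρVD/μ = 675.8·0.2234·0.05957/0.000224 = 4.015e+04.
Re > 4000 → turbulent. ε/D = 0.002/0.05957 = 0.0336; Haaland: 1/√f = -1.8 log₁₀[0.00541 + 0.000172] = 4.056, so f = 0.06079.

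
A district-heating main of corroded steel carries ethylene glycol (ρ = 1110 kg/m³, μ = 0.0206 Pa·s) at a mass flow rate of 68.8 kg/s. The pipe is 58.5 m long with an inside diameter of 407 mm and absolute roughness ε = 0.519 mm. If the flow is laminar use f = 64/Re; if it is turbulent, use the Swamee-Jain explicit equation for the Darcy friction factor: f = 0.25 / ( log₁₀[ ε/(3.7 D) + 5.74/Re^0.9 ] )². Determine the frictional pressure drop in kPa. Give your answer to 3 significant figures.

A = πD²/4 = π(0.407)²/4 = 0.1301 m²; mean velocity V = ṁ/(ρA) = 68.8/(1110 · 0.1301) = 0.4764 m/s.
Reynolds number Re = ρVD/μ = 1110 · 0.4764 · 0.407 / 0.0206 = 1.045e+04.
Re > 4000 → turbulent. Relative roughness ε/D = 0.000519/0.407 = 0.00128. Swamee-Jain: f = 0.25/(log₁₀[0.00128/3.7 + 5.74/1.045e+04^0.9])² = 0.25/(log₁₀[0.000345 + 0.00139])² = 0.25/(-2.762)² = 0.03278.
Darcy-Weisbach: ΔP = f(L/D)(ρV²/2) = 0.03278·(58.5/0.407)·(1110·0.4764²/2) = 0.03278·143.7·126 = 593.5 Pa.
ΔP = 593.5 Pa = 0.593 kPa.

ΔP ≈ 0.593 kPa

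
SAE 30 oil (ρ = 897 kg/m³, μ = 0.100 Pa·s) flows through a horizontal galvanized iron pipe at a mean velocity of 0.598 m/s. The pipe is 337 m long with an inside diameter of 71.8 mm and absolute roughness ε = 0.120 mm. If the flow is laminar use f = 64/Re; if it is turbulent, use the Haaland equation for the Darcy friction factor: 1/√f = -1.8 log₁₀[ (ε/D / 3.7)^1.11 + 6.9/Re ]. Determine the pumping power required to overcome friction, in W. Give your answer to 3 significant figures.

Reynolds number Re = ρVD/μ = 897 · 0.598 · 0.0718 / 0.1 = 385.1.
Re < 2300 → laminar flow, so f = 64/Re = 64/385.1 = 0.1662 (the turbulent correlation is not needed).
Darcy-Weisbach: ΔP = f(L/D)(ρV²/2) = 0.1662·(337/0.0718)·(897·0.598²/2) = 0.1662·4694·160.4 = 1.251e+05 Pa.
Q = V·A = 0.598·0.004049 = 0.002421 m³/s.
Pumping power P = QΔP = 0.002421·1.251e+05 = 302.9 W = 303 W.

P ≈ 303 W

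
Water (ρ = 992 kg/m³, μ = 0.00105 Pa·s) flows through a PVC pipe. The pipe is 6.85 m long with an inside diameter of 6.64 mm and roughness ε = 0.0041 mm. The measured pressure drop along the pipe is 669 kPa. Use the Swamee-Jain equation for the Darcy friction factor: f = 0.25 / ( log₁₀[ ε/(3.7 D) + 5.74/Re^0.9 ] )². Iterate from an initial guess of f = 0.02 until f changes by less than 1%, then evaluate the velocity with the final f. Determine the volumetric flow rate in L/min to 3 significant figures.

Rearranging Darcy-Weisbach: V = √(2·ΔP·D/(f·L·ρ)). With ε/D = 4.1e-06/0.00664 = 0.000617, iterate starting from f = 0.02:
  f = 0.02 → V = √(2·6.69e+05·0.00664/(0.02·6.85·992)) = 8.085 m/s; Re = ρVD/μ = 5.072e+04; f → 0.02296
  f = 0.02296 → V = 7.547 m/s; Re = 4.734e+04; f → 0.02321
  f = 0.02321 → V = 7.505 m/s; Re = 4.708e+04; f → 0.02323
Converged (Δf/f < 1%). With the final f = 0.02323: V = √(2·6.69e+05·0.00664/(0.02323·6.85·992)) = 7.502 m/s.
Q = V·A = 7.502·(π/4·0.00664²) = 0.0002598 m³/s = 15.6 L/min.

Q ≈ 15.6 L/min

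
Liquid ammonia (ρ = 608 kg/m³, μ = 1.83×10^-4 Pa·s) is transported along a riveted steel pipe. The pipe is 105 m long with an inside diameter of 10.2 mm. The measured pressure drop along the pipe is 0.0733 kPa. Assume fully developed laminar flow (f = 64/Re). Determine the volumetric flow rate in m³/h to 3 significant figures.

Q ≈ 0.00365 m³/h

For laminar flow, f = 64/Re with Re = ρVD/μ, so Darcy-Weisbach reduces to ΔP = 32μLV/D². Solving for V: V = ΔP·D²/(32μL) = 73.3·(0.0102)²/(32·0.000183·105) = 0.0124 m/s.
Check: Re = ρVD/μ = 608·0.0124·0.0102/0.000183 = 420.3 < 2300, so the laminar assumption holds.
Q = V·A = 0.0124·(π/4·0.0102²) = 1.013e-06 m³/s = 0.00365 m³/h.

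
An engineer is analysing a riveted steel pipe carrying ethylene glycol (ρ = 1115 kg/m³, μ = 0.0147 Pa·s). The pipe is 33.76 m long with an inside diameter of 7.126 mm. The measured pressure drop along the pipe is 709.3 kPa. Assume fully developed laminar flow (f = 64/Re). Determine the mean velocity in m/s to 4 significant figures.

V ≈ 2.268 m/s

For laminar flow, f = 64/Re with Re = ρVD/μ, so Darcy-Weisbach reduces to ΔP = 32μLV/D². Solving for V: V = ΔP·D²/(32μL) = 7.093e+05·(0.007126)²/(32·0.0147·33.76) = 2.268 m/s.
Check: Re = ρVD/μ = 1115·2.268·0.007126/0.0147 = 1226 < 2300, so the laminar assumption holds.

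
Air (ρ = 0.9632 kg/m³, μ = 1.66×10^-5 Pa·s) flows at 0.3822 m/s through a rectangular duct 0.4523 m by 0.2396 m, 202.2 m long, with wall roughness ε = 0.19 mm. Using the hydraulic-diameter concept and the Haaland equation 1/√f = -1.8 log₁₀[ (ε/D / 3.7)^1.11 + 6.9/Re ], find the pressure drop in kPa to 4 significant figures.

Hydraulic diameter D_h = 4A/P = 4·(0.4523·0.2396)/(2·(0.4523+0.2396)) = 0.4335/1.384 = 0.3133 m.
Re = ρVD_h/μ = 0.9632·0.3822·0.3133/1.66e-05 = 6947.
ε/D_h = 0.00019/0.3133 = 0.000607; Haaland gives 1/√f = -1.8 log₁₀[6.28e-05+0.000993] = 5.357, so f = 0.03484.
ΔP = f(L/D_h)(ρV²/2) = 0.03484·202.2/0.3133·0.07035 = 1.582 Pa.
ΔP = 0.001582 kPa.

ΔP ≈ 0.001582 kPa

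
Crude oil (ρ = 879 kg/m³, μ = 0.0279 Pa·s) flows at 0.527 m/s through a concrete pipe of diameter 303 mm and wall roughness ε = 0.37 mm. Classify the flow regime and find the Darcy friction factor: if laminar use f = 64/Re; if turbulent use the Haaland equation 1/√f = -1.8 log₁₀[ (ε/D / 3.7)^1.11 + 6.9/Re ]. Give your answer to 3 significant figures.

Re = ρVD/μ = 879·0.527·0.303/0.0279 = 5031.
Re > 4000 → turbulent. ε/D = 0.00037/0.303 = 0.00122; Haaland: 1/√f = -1.8 log₁₀[0.000137 + 0.00137] = 5.079, so f = 0.03877.

f ≈ 0.0388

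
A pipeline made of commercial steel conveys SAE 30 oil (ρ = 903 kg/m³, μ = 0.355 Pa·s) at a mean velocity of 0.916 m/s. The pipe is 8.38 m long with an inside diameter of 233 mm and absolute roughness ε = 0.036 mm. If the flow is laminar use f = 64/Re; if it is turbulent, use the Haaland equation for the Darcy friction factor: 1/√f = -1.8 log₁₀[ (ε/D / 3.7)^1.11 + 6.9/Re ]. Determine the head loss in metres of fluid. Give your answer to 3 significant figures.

h_f ≈ 0.181 m

Reynolds number Re = ρVD/μ = 903 · 0.916 · 0.233 / 0.355 = 542.9.
Re < 2300 → laminar flow, so f = 64/Re = 64/542.9 = 0.1179 (the turbulent correlation is not needed).
Darcy-Weisbach: ΔP = f(L/D)(ρV²/2) = 0.1179·(8.38/0.233)·(903·0.916²/2) = 0.1179·35.97·378.8 = 1606 Pa.
Head loss h_f = ΔP/(ρg) = 1606/(903·9.81) = 0.181 m.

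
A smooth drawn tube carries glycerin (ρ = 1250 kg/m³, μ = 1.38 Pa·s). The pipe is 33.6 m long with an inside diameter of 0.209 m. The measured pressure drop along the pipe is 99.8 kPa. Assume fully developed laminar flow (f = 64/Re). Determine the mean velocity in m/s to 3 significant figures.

V ≈ 2.94 m/s

For laminar flow, f = 64/Re with Re = ρVD/μ, so Darcy-Weisbach reduces to ΔP = 32μLV/D². Solving for V: V = ΔP·D²/(32μL) = 9.98e+04·(0.209)²/(32·1.38·33.6) = 2.938 m/s.
Check: Re = ρVD/μ = 1250·2.938·0.209/1.38 = 556.2 < 2300, so the laminar assumption holds.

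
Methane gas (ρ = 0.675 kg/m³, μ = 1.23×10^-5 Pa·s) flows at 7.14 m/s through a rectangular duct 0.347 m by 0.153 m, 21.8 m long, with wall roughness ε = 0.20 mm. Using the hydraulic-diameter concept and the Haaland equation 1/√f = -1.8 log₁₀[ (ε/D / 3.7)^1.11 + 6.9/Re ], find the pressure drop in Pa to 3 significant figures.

ΔP ≈ 39.1 Pa

Hydraulic diameter D_h = 4A/P = 4·(0.347·0.153)/(2·(0.347+0.153)) = 0.2124/1 = 0.2124 m.
Re = ρVD_h/μ = 0.675·7.14·0.2124/1.23e-05 = 8.321e+04.
ε/D_h = 0.0002/0.2124 = 0.000942; Haaland gives 1/√f = -1.8 log₁₀[0.000102+8.29e-05] = 6.718, so f = 0.02216.
ΔP = f(L/D_h)(ρV²/2) = 0.02216·21.8/0.2124·17.21 = 39.14 Pa.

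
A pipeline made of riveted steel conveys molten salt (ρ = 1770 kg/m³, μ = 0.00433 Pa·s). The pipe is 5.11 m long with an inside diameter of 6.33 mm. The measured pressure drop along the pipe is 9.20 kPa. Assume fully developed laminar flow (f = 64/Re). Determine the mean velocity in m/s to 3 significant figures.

V ≈ 0.521 m/s

For laminar flow, f = 64/Re with Re = ρVD/μ, so Darcy-Weisbach reduces to ΔP = 32μLV/D². Solving for V: V = ΔP·D²/(32μL) = 9200·(0.00633)²/(32·0.00433·5.11) = 0.5206 m/s.
Check: Re = ρVD/μ = 1770·0.5206·0.00633/0.00433 = 1347 < 2300, so the laminar assumption holds.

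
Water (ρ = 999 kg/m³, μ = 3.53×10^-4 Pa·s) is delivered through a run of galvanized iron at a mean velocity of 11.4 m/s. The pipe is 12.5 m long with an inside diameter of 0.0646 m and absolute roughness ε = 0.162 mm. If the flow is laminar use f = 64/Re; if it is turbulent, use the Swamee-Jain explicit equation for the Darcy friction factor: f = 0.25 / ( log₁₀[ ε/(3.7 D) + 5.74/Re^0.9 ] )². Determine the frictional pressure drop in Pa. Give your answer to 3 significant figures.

ΔP ≈ 314000 Pa

Reynolds number Re = ρVD/μ = 999 · 11.4 · 0.0646 / 0.000353 = 2.084e+06.
Re > 4000 → turbulent. Relative roughness ε/D = 0.000162/0.0646 = 0.00251. Swamee-Jain: f = 0.25/(log₁₀[0.00251/3.7 + 5.74/2.084e+06^0.9])² = 0.25/(log₁₀[0.000678 + 1.18e-05])² = 0.25/(-3.161)² = 0.02501.
Darcy-Weisbach: ΔP = f(L/D)(ρV²/2) = 0.02501·(12.5/0.0646)·(999·11.4²/2) = 0.02501·193.5·6.492e+04 = 3.142e+05 Pa.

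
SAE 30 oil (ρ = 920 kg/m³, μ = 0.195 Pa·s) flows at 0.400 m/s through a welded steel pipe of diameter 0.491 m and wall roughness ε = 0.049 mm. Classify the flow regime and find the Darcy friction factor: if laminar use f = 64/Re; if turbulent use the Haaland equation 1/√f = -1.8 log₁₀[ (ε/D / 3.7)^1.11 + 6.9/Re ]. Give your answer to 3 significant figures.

f ≈ 0.0691

Re = ρVD/μ = 920·0.4·0.491/0.195 = 926.6.
Re < 2300 → laminar, so f = 64/Re = 0.06907 (roughness is irrelevant in laminar flow).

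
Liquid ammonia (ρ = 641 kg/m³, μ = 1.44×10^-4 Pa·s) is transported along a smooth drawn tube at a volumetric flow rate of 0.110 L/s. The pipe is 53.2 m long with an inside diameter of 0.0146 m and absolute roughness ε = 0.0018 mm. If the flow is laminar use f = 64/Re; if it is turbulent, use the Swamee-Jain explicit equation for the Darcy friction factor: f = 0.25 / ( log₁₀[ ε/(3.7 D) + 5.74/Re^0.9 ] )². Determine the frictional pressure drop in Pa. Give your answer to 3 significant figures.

ΔP ≈ 11100 Pa

Q = 0.110 L/s = 0.110/1000 = 0.00011 m³/s.
Cross-sectional area A = πD²/4 = π(0.0146)²/4 = 0.0001674 m²; mean velocity V = Q/A = 0.00011/0.0001674 = 0.657 m/s.
Reynolds number Re = ρVD/μ = 641 · 0.657 · 0.0146 / 0.000144 = 4.27e+04.
Re > 4000 → turbulent. Relative roughness ε/D = 1.8e-06/0.0146 = 0.000123. Swamee-Jain: f = 0.25/(log₁₀[0.000123/3.7 + 5.74/4.27e+04^0.9])² = 0.25/(log₁₀[3.33e-05 + 0.00039])² = 0.25/(-3.373)² = 0.02197.
Darcy-Weisbach: ΔP = f(L/D)(ρV²/2) = 0.02197·(53.2/0.0146)·(641·0.657²/2) = 0.02197·3644·138.4 = 1.108e+04 Pa.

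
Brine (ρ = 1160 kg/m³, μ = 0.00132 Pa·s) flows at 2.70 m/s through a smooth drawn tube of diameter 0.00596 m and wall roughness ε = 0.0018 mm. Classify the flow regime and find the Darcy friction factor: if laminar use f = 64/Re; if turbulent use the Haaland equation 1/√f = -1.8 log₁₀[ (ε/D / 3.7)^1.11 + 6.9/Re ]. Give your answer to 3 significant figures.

f ≈ 0.0286

Re = ρVD/μ = 1160·2.7·0.00596/0.00132 = 1.414e+04.
Re > 4000 → turbulent. ε/D = 1.8e-06/0.00596 = 0.000302; Haaland: 1/√f = -1.8 log₁₀[2.9e-05 + 0.000488] = 5.916, so f = 0.02857.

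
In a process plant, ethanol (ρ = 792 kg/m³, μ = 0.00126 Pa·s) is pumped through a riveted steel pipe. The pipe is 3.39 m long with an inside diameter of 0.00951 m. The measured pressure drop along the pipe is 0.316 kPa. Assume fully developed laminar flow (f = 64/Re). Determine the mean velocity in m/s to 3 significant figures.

For laminar flow, f = 64/Re with Re = ρVD/μ, so Darcy-Weisbach reduces to ΔP = 32μLV/D². Solving for V: V = ΔP·D²/(32μL) = 316·(0.00951)²/(32·0.00126·3.39) = 0.2091 m/s.
Check: Re = ρVD/μ = 792·0.2091·0.00951/0.00126 = 1250 < 2300, so the laminar assumption holds.

V ≈ 0.209 m/s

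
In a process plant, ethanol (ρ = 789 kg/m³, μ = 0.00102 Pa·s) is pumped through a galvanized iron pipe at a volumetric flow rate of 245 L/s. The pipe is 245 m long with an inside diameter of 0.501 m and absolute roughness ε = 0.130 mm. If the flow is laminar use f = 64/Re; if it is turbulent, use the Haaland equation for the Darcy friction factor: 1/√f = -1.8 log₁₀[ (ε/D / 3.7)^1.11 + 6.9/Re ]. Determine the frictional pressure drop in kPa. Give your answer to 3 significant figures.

ΔP ≈ 4.73 kPa

Q = 245 L/s = 245/1000 = 0.245 m³/s.
Cross-sectional area A = πD²/4 = π(0.501)²/4 = 0.1971 m²; mean velocity V = Q/A = 0.245/0.1971 = 1.243 m/s.
Reynolds number Re = ρVD/μ = 789 · 1.243 · 0.501 / 0.00102 = 4.816e+05.
Re > 4000 → turbulent. Relative roughness ε/D = 0.00013/0.501 = 0.000259. Haaland: 1/√f = -1.8 log₁₀[(0.000259/3.7)^1.11 + 6.9/4.816e+05] = -1.8 log₁₀[2.45e-05 + 1.43e-05] = 7.94, so f = 0.01586.
Darcy-Weisbach: ΔP = f(L/D)(ρV²/2) = 0.01586·(245/0.501)·(789·1.243²/2) = 0.01586·489·609.3 = 4727 Pa.
ΔP = 4727 Pa = 4.73 kPa.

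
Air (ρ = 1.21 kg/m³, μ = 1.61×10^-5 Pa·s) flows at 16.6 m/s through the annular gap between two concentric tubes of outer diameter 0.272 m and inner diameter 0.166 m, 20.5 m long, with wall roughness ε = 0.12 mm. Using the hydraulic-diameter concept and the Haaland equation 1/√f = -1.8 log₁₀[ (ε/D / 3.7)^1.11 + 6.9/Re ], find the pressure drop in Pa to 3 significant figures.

Hydraulic diameter D_h = 4A/P = D_o - D_i = 0.272 - 0.166 = 0.106 m.
Re = ρVD_h/μ = 1.21·16.6·0.106/1.61e-05 = 1.322e+05.
ε/D_h = 0.00012/0.106 = 0.00113; Haaland gives 1/√f = -1.8 log₁₀[0.000126+5.22e-05] = 6.75, so f = 0.02195.
ΔP = f(L/D_h)(ρV²/2) = 0.02195·20.5/0.106·166.7 = 707.6 Pa.

ΔP ≈ 708 Pa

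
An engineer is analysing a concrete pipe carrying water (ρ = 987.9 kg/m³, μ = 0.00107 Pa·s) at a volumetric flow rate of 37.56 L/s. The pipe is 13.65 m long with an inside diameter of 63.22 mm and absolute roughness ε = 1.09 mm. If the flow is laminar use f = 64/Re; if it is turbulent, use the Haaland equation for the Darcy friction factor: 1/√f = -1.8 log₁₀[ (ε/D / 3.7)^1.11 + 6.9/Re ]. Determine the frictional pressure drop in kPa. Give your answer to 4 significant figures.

Q = 37.56 L/s = 37.56/1000 = 0.03756 m³/s.
Cross-sectional area A = πD²/4 = π(0.06322)²/4 = 0.003139 m²; mean velocity V = Q/A = 0.03756/0.003139 = 11.97 m/s.
Reynolds number Re = ρVD/μ = 987.9 · 11.97 · 0.06322 / 0.00107 = 6.984e+05.
Re > 4000 → turbulent. Relative roughness ε/D = 0.00109/0.06322 = 0.0172. Haaland: 1/√f = -1.8 log₁₀[(0.0172/3.7)^1.11 + 6.9/6.984e+05] = -1.8 log₁₀[0.00258 + 9.88e-06] = 4.656, so f = 0.04614.
Darcy-Weisbach: ΔP = f(L/D)(ρV²/2) = 0.04614·(13.65/0.06322)·(987.9·11.97²/2) = 0.04614·215.9·7.072e+04 = 7.045e+05 Pa.
ΔP = 7.045e+05 Pa = 704.5 kPa.

ΔP ≈ 704.5 kPa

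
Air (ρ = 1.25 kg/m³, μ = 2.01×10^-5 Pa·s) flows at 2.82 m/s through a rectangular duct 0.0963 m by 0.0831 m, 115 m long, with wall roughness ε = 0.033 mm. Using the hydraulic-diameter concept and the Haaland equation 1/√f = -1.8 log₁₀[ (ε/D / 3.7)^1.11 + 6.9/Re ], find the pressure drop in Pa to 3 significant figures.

Hydraulic diameter D_h = 4A/P = 4·(0.0963·0.0831)/(2·(0.0963+0.0831)) = 0.03201/0.3588 = 0.08921 m.
Re = ρVD_h/μ = 1.25·2.82·0.08921/2.01e-05 = 1.565e+04.
ε/D_h = 3.3e-05/0.08921 = 0.00037; Haaland gives 1/√f = -1.8 log₁₀[3.63e-05+0.000441] = 5.978, so f = 0.02798.
ΔP = f(L/D_h)(ρV²/2) = 0.02798·115/0.08921·4.97 = 179.3 Pa.

ΔP ≈ 179 Pa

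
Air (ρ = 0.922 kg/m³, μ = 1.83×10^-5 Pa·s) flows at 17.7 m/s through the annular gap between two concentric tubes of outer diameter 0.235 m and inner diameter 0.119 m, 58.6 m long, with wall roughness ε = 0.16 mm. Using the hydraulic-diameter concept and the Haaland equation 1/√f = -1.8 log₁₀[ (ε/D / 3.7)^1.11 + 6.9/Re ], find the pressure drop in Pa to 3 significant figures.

ΔP ≈ 1690 Pa

Hydraulic diameter D_h = 4A/P = D_o - D_i = 0.235 - 0.119 = 0.116 m.
Re = ρVD_h/μ = 0.922·17.7·0.116/1.83e-05 = 1.034e+05.
ε/D_h = 0.00016/0.116 = 0.00138; Haaland gives 1/√f = -1.8 log₁₀[0.000156+6.67e-05] = 6.573, so f = 0.02315.
ΔP = f(L/D_h)(ρV²/2) = 0.02315·58.6/0.116·144.4 = 1689 Pa.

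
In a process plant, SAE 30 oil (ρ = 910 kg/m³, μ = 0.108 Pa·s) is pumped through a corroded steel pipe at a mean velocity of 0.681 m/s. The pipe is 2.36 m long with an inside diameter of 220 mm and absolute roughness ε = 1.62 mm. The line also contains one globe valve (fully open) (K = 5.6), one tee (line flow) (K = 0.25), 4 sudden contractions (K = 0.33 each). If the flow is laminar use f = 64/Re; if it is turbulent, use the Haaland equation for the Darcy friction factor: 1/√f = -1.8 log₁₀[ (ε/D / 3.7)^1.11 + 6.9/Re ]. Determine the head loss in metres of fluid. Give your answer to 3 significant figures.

Reynolds number Re = ρVD/μ = 910 · 0.681 · 0.22 / 0.108 = 1262.
Re < 2300 → laminar flow, so f = 64/Re = 64/1262 = 0.0507 (the turbulent correlation is not needed).
Total minor-loss coefficient ΣK = 1·5.6 + 1·0.25 + 4·0.33 = 7.17.
ΔP = [f·L/D + ΣK]·(ρV²/2) = [0.0507·2.36/0.22 + 7.17]·(910·0.681²/2) = [0.5439 + 7.17]·211 = 1628 Pa.
Head loss h_f = ΔP/(ρg) = 1628/(910·9.81) = 0.182 m.

h_f ≈ 0.182 m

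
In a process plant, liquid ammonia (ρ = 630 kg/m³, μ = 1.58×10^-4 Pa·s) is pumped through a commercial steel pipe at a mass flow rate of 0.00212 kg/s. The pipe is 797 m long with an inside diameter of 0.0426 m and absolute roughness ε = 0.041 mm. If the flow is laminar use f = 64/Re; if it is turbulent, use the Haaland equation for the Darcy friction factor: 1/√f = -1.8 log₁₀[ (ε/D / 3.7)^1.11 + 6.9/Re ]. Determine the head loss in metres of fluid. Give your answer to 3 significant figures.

h_f ≈ 8.48×10^-4 m

A = πD²/4 = π(0.0426)²/4 = 0.001425 m²; mean velocity V = ṁ/(ρA) = 0.00212/(630 · 0.001425) = 0.002361 m/s.
Reynolds number Re = ρVD/μ = 630 · 0.002361 · 0.0426 / 0.000158 = 401.
Re < 2300 → laminar flow, so f = 64/Re = 64/401 = 0.1596 (the turbulent correlation is not needed).
Darcy-Weisbach: ΔP = f(L/D)(ρV²/2) = 0.1596·(797/0.0426)·(630·0.002361²/2) = 0.1596·1.871e+04·0.001756 = 5.242 Pa.
Head loss h_f = ΔP/(ρg) = 5.242/(630·9.81) = 8.48×10^-4 m.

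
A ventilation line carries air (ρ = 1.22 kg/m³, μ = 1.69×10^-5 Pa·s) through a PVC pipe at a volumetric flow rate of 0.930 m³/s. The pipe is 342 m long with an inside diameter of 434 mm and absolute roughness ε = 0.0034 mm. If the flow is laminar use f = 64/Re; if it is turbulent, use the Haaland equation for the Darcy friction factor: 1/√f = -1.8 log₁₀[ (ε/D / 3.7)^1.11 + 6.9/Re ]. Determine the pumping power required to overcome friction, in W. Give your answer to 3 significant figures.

Cross-sectional area A = πD²/4 = π(0.434)²/4 = 0.1479 m²; mean velocity V = Q/A = 0.93/0.1479 = 6.287 m/s.
Reynolds number Re = ρVD/μ = 1.22 · 6.287 · 0.434 / 1.69e-05 = 1.97e+05.
Re > 4000 → turbulent. Relative roughness ε/D = 3.4e-06/0.434 = 7.83e-06. Haaland: 1/√f = -1.8 log₁₀[(7.83e-06/3.7)^1.11 + 6.9/1.97e+05] = -1.8 log₁₀[5.03e-07 + 3.5e-05] = 8.009, so f = 0.01559.
Darcy-Weisbach: ΔP = f(L/D)(ρV²/2) = 0.01559·(342/0.434)·(1.22·6.287²/2) = 0.01559·788·24.11 = 296.2 Pa.
Pumping power P = QΔP = 0.93·296.2 = 275.4 W = 275 W.

P ≈ 275 W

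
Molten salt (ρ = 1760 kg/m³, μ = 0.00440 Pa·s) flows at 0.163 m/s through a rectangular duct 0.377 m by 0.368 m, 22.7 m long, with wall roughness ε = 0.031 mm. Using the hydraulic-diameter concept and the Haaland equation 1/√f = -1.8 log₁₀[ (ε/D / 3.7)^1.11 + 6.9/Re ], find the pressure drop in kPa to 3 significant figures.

ΔP ≈ 0.0352 kPa

Hydraulic diameter D_h = 4A/P = 4·(0.377·0.368)/(2·(0.377+0.368)) = 0.5549/1.49 = 0.3724 m.
Re = ρVD_h/μ = 1760·0.163·0.3724/0.0044 = 2.428e+04.
ε/D_h = 3.1e-05/0.3724 = 8.32e-05; Haaland gives 1/√f = -1.8 log₁₀[6.93e-06+0.000284] = 6.365, so f = 0.02468.
ΔP = f(L/D_h)(ρV²/2) = 0.02468·22.7/0.3724·23.38 = 35.18 Pa.
ΔP = 0.0352 kPa.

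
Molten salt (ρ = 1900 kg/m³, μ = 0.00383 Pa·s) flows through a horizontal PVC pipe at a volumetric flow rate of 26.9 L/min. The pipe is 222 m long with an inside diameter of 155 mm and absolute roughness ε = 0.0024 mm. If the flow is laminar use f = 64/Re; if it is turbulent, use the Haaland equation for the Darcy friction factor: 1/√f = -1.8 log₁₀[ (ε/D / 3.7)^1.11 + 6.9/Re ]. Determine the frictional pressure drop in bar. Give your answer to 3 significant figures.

Q = 26.9 L/min = 26.9/60000 = 0.0004483 m³/s.
Cross-sectional area A = πD²/4 = π(0.155)²/4 = 0.01887 m²; mean velocity V = Q/A = 0.0004483/0.01887 = 0.02376 m/s.
Reynolds number Re = ρVD/μ = 1900 · 0.02376 · 0.155 / 0.00383 = 1827.
Re < 2300 → laminar flow, so f = 64/Re = 64/1827 = 0.03503 (the turbulent correlation is not needed).
Darcy-Weisbach: ΔP = f(L/D)(ρV²/2) = 0.03503·(222/0.155)·(1900·0.02376²/2) = 0.03503·1432·0.5363 = 26.91 Pa.
ΔP = 26.91 Pa = 2.69×10^-4 bar.

ΔP ≈ 2.69×10^-4 bar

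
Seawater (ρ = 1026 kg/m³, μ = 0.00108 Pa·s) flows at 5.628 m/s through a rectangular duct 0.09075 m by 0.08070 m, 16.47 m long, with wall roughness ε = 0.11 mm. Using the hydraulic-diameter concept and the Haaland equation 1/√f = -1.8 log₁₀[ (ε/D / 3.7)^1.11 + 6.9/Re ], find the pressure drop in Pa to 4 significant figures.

ΔP ≈ 67110 Pa

Hydraulic diameter D_h = 4A/P = 4·(0.09075·0.0807)/(2·(0.09075+0.0807)) = 0.02929/0.3429 = 0.08543 m.
Re = ρVD_h/μ = 1026·5.628·0.08543/0.00108 = 4.568e+05.
ε/D_h = 0.00011/0.08543 = 0.00129; Haaland gives 1/√f = -1.8 log₁₀[0.000145+1.51e-05] = 6.832, so f = 0.02142.
ΔP = f(L/D_h)(ρV²/2) = 0.02142·16.47/0.08543·1.625e+04 = 6.711e+04 Pa.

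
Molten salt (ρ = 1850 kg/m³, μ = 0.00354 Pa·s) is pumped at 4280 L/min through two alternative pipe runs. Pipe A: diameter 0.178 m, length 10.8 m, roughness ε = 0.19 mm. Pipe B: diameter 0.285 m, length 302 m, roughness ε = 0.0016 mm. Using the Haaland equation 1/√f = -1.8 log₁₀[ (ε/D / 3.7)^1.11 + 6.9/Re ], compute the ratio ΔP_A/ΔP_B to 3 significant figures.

ΔP_A/ΔP_B ≈ 0.489

Pipe A: V = Q/A = 0.07133/0.02488 = 2.867 m/s; Re = 2.667e+05; ε/D = 0.00107; Haaland → f = 0.0209; ΔP_A = f(L/D)(ρV²/2) = 9638 Pa.
Pipe B: V = Q/A = 0.07133/0.06379 = 1.118 m/s; Re = 1.665e+05; ε/D = 5.61e-06; Haaland → f = 0.0161; ΔP_B = f(L/D)(ρV²/2) = 1.973e+04 Pa.
ΔP_A/ΔP_B = 9638/1.973e+04 = 0.489.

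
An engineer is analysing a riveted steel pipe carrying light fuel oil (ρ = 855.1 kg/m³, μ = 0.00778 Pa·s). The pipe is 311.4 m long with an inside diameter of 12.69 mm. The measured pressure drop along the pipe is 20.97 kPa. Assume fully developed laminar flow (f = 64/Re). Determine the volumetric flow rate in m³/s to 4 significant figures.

Q ≈ 5.509×10^-6 m³/s

For laminar flow, f = 64/Re with Re = ρVD/μ, so Darcy-Weisbach reduces to ΔP = 32μLV/D². Solving for V: V = ΔP·D²/(32μL) = 2.097e+04·(0.01269)²/(32·0.00778·311.4) = 0.04356 m/s.
Check: Re = ρVD/μ = 855.1·0.04356·0.01269/0.00778 = 60.75 < 2300, so the laminar assumption holds.
Q = V·A = 0.04356·(π/4·0.01269²) = 5.509e-06 m³/s = 5.509×10^-6 m³/s.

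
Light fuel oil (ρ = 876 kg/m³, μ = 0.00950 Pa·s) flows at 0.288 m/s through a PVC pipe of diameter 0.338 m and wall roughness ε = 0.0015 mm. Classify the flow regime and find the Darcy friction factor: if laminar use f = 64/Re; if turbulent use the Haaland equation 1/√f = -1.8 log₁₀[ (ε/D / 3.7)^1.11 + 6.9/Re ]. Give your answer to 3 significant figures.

Re = ρVD/μ = 876·0.288·0.338/0.0095 = 8976.
Re > 4000 → turbulent. ε/D = 1.5e-06/0.338 = 4.44e-06; Haaland: 1/√f = -1.8 log₁₀[2.68e-07 + 0.000769] = 5.605, so f = 0.03183.

f ≈ 0.0318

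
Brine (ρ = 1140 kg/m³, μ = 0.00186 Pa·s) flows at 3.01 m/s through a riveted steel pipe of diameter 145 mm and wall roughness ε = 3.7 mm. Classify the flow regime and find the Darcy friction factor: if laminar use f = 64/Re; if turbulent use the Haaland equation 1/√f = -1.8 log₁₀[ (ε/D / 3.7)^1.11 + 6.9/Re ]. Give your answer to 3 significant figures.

f ≈ 0.0537

Re = ρVD/μ = 1140·3.01·0.145/0.00186 = 2.675e+05.
Re > 4000 → turbulent. ε/D = 0.0037/0.145 = 0.0255; Haaland: 1/√f = -1.8 log₁₀[0.00399 + 2.58e-05] = 4.313, so f = 0.05375.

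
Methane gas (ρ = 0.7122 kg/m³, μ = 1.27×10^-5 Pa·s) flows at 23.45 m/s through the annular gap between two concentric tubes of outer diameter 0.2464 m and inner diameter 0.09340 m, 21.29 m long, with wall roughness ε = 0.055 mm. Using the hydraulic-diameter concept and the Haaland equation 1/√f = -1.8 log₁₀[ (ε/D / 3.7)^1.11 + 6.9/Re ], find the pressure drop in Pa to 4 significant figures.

Hydraulic diameter D_h = 4A/P = D_o - D_i = 0.2464 - 0.0934 = 0.153 m.
Re = ρVD_h/μ = 0.7122·23.45·0.153/1.27e-05 = 2.012e+05.
ε/D_h = 5.5e-05/0.153 = 0.000359; Haaland gives 1/√f = -1.8 log₁₀[3.52e-05+3.43e-05] = 7.485, so f = 0.01785.
ΔP = f(L/D_h)(ρV²/2) = 0.01785·21.29/0.153·195.8 = 486.4 Pa.

ΔP ≈ 486.4 Pa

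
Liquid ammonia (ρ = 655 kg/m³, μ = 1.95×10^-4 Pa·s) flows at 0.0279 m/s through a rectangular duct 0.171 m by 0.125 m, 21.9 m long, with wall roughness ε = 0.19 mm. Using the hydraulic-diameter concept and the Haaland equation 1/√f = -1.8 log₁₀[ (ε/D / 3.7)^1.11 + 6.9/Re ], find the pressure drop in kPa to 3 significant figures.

ΔP ≈ 0.00118 kPa

Hydraulic diameter D_h = 4A/P = 4·(0.171·0.125)/(2·(0.171+0.125)) = 0.0855/0.592 = 0.1444 m.
Re = ρVD_h/μ = 655·0.0279·0.1444/0.000195 = 1.353e+04.
ε/D_h = 0.00019/0.1444 = 0.00132; Haaland gives 1/√f = -1.8 log₁₀[0.000148+0.00051] = 5.727, so f = 0.03049.
ΔP = f(L/D_h)(ρV²/2) = 0.03049·21.9/0.1444·0.2549 = 1.179 Pa.
ΔP = 0.00118 kPa.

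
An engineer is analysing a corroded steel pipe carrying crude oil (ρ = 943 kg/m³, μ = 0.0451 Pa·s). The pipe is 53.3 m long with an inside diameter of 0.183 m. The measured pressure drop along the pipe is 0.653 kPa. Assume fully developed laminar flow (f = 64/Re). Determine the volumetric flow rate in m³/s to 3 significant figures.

For laminar flow, f = 64/Re with Re = ρVD/μ, so Darcy-Weisbach reduces to ΔP = 32μLV/D². Solving for V: V = ΔP·D²/(32μL) = 653·(0.183)²/(32·0.0451·53.3) = 0.2843 m/s.
Check: Re = ρVD/μ = 943·0.2843·0.183/0.0451 = 1088 < 2300, so the laminar assumption holds.
Q = V·A = 0.2843·(π/4·0.183²) = 0.007477 m³/s = 0.00748 m³/s.

Q ≈ 0.00748 m³/s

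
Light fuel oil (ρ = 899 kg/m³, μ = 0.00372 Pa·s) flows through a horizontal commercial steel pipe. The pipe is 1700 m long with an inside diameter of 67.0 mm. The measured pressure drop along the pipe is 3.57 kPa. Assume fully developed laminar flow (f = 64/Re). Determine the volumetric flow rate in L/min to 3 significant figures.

Q ≈ 16.8 L/min

For laminar flow, f = 64/Re with Re = ρVD/μ, so Darcy-Weisbach reduces to ΔP = 32μLV/D². Solving for V: V = ΔP·D²/(32μL) = 3570·(0.067)²/(32·0.00372·1700) = 0.07919 m/s.
Check: Re = ρVD/μ = 899·0.07919·0.067/0.00372 = 1282 < 2300, so the laminar assumption holds.
Q = V·A = 0.07919·(π/4·0.067²) = 0.0002792 m³/s = 16.8 L/min.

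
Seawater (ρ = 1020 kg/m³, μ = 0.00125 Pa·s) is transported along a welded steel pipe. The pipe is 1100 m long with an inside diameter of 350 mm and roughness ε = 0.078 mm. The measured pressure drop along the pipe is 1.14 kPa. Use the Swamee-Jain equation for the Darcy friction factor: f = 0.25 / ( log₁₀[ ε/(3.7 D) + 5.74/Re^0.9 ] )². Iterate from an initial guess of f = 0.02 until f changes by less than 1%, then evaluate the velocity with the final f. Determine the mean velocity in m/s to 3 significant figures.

V ≈ 0.182 m/s

Rearranging Darcy-Weisbach: V = √(2·ΔP·D/(f·L·ρ)). With ε/D = 7.8e-05/0.35 = 0.000223, iterate starting from f = 0.02:
  f = 0.02 → V = √(2·1140·0.35/(0.02·1100·1020)) = 0.1886 m/s; Re = ρVD/μ = 5.386e+04; f → 0.02133
  f = 0.02133 → V = 0.1826 m/s; Re = 5.215e+04; f → 0.02146
Converged (Δf/f < 1%). With the final f = 0.02146: V = √(2·1140·0.35/(0.02146·1100·1020)) = 0.182 m/s.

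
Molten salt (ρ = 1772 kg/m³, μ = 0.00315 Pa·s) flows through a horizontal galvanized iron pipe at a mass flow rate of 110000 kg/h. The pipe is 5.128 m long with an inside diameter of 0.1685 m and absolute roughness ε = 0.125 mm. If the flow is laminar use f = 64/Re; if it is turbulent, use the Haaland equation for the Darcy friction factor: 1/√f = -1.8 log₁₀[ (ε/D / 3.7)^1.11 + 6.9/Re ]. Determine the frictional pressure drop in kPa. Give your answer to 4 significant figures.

ṁ = 110000 kg/h = 110000/3600 = 30.56 kg/s.
A = πD²/4 = π(0.1685)²/4 = 0.0223 m²; mean velocity V = ṁ/(ρA) = 30.56/(1772 · 0.0223) = 0.7733 m/s.
Reynolds number Re = ρVD/μ = 1772 · 0.7733 · 0.1685 / 0.00315 = 7.33e+04.
Re > 4000 → turbulent. Relative roughness ε/D = 0.000125/0.1685 = 0.000742. Haaland: 1/√f = -1.8 log₁₀[(0.000742/3.7)^1.11 + 6.9/7.33e+04] = -1.8 log₁₀[7.86e-05 + 9.41e-05] = 6.773, so f = 0.0218.
Darcy-Weisbach: ΔP = f(L/D)(ρV²/2) = 0.0218·(5.128/0.1685)·(1772·0.7733²/2) = 0.0218·30.43·529.8 = 351.5 Pa.
ΔP = 351.5 Pa = 0.3515 kPa.

ΔP ≈ 0.3515 kPa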